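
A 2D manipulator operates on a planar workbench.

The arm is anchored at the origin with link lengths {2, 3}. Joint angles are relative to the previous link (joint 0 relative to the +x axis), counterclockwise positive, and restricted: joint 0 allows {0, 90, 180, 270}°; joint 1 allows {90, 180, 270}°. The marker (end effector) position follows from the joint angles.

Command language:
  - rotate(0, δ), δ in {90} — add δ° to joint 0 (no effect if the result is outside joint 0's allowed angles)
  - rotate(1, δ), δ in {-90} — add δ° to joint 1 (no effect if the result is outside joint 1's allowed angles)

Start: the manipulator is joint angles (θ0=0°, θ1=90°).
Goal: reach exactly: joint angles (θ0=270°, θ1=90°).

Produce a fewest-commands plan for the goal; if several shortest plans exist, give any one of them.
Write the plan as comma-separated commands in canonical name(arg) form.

rotate(0, 90), rotate(0, 90), rotate(0, 90)

initial: joint angles (θ0=0°, θ1=90°)
[1] after rotate(0, 90): joint angles (θ0=90°, θ1=90°)
[2] after rotate(0, 90): joint angles (θ0=180°, θ1=90°)
[3] after rotate(0, 90): joint angles (θ0=270°, θ1=90°)
no 2-step plan works, so 3 is optimal.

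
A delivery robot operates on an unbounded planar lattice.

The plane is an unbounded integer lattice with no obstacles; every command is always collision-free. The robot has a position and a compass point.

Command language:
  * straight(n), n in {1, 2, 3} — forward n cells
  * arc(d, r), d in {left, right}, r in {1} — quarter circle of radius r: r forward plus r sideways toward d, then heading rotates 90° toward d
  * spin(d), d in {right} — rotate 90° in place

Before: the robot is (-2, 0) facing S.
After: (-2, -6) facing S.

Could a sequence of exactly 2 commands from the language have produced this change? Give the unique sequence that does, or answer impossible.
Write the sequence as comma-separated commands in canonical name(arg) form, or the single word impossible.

key: still facing S at the end — nothing in the sequence rotates
start: (-2, 0) facing S
step 1 (straight(3)): (-2, -3) facing S
step 2 (straight(3)): (-2, -6) facing S
all 36 alternatives checked — unique.

straight(3), straight(3)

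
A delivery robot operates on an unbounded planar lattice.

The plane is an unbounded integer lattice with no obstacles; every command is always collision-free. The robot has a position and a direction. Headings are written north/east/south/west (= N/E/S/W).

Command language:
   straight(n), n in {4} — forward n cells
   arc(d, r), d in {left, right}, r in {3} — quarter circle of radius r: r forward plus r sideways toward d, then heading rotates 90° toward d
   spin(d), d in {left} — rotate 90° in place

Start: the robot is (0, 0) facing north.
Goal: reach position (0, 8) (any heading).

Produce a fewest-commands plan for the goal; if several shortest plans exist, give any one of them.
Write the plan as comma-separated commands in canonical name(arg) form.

start: (0, 0) facing north
1. straight(4) → (0, 4) facing north
2. straight(4) → (0, 8) facing north
minimal: 2 command(s), checked below 2.

straight(4), straight(4)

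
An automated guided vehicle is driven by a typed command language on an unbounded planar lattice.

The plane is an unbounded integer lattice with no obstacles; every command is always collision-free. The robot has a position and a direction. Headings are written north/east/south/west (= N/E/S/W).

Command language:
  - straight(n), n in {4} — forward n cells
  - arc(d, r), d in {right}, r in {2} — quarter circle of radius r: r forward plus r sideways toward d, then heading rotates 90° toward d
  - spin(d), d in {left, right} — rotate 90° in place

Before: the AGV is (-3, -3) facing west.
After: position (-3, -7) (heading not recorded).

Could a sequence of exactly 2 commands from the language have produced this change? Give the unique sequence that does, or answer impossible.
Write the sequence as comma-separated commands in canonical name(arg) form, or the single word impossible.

key: running straight(4) before spin(left) would end elsewhere — order is forced
initial: (-3, -3) facing west
1. spin(left) → (-3, -3) facing south
2. straight(4) → (-3, -7) facing south
no other 2-command option fits: unique.

spin(left), straight(4)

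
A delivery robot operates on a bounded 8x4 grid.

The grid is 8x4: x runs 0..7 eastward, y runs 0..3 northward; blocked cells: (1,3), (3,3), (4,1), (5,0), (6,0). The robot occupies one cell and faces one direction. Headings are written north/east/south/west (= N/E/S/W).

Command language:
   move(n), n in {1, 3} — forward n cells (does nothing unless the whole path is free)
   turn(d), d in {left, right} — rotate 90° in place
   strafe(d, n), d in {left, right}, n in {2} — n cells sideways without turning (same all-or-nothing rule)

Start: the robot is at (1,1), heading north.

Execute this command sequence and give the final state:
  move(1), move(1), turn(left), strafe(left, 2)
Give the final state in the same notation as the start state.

from: at (1,1), heading north
step 1 (move(1)): at (1,2), heading north
step 2 (move(1)): at (1,2), heading north
step 3 (turn(left)): at (1,2), heading west
step 4 (strafe(left, 2)): at (1,0), heading west

at (1,0), heading west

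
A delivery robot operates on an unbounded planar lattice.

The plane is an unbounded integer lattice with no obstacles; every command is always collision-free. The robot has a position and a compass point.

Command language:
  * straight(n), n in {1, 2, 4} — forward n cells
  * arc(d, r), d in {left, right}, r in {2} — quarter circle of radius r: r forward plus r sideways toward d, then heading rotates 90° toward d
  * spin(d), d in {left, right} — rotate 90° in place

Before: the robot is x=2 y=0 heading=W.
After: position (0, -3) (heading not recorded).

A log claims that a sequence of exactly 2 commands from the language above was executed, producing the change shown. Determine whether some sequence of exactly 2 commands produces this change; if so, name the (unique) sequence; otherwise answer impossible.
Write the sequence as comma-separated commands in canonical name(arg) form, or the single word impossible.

key: order matters: swapping arc(left, 2) and straight(1) lands elsewhere
from: x=2 y=0 heading=W
step 1 (arc(left, 2)): x=0 y=-2 heading=S
step 2 (straight(1)): x=0 y=-3 heading=S
all 49 alternatives checked — unique.

arc(left, 2), straight(1)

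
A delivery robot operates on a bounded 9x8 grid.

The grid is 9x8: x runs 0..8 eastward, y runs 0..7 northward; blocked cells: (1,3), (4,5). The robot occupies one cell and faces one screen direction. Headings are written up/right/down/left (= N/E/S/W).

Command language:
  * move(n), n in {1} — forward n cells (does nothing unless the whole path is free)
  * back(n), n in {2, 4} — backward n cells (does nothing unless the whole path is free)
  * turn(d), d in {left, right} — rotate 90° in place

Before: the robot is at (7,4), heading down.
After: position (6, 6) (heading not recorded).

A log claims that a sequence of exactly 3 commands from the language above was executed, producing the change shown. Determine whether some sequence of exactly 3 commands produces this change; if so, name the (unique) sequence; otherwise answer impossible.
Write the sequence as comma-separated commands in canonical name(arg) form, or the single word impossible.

back(2), turn(right), move(1)

key: order matters: swapping back(2) and move(1) lands elsewhere
from: at (7,4), heading down
step 1 (back(2)): at (7,6), heading down
step 2 (turn(right)): at (7,6), heading left
step 3 (move(1)): at (6,6), heading left
uniquely the one of 125 3-step routes that fits.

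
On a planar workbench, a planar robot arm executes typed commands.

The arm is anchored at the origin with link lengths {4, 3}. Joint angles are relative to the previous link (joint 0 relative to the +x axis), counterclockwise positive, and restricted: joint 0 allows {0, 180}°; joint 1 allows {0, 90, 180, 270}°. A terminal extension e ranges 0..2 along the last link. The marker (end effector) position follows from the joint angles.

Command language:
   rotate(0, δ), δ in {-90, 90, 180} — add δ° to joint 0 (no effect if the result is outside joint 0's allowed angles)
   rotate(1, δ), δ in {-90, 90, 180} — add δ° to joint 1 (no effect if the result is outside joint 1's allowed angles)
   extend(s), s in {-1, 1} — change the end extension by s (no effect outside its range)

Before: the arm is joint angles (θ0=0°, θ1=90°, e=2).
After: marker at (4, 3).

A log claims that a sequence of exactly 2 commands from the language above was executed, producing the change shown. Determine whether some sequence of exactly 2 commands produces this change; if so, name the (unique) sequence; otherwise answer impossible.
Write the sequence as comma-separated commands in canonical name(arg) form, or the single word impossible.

t0: joint angles (θ0=0°, θ1=90°, e=2)
[1] after extend(-1): joint angles (θ0=0°, θ1=90°, e=1)
[2] after extend(-1): joint angles (θ0=0°, θ1=90°, e=0)
all 64 alternatives checked — unique.

extend(-1), extend(-1)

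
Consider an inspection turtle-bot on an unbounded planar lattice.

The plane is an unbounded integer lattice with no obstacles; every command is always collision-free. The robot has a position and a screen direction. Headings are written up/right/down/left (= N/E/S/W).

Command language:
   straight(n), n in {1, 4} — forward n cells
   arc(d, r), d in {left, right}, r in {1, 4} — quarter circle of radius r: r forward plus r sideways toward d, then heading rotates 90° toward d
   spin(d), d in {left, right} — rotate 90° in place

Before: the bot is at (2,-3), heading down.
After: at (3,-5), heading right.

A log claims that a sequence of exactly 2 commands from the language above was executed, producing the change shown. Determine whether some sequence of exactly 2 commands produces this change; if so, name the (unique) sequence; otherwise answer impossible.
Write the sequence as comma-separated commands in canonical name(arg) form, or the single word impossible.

straight(1), arc(left, 1)

key: order matters: swapping straight(1) and arc(left, 1) lands elsewhere
from: at (2,-3), heading down
step 1 (straight(1)): at (2,-4), heading down
step 2 (arc(left, 1)): at (3,-5), heading right
all 64 alternatives checked — unique.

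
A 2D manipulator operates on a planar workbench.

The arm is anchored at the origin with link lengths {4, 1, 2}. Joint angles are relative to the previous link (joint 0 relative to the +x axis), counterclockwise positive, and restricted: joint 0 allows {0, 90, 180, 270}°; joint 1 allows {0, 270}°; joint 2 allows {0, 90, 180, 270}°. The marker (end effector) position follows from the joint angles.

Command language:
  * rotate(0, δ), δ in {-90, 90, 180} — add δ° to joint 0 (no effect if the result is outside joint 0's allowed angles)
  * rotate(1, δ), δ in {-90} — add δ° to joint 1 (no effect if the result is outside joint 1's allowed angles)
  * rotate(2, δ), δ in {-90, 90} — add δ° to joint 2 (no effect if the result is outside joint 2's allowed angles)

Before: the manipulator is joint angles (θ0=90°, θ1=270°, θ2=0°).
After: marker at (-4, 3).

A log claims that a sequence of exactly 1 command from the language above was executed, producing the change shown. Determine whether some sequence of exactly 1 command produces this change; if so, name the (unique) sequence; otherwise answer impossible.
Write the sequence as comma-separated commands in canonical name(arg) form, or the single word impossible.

initial: joint angles (θ0=90°, θ1=270°, θ2=0°)
1. rotate(0, 90) → joint angles (θ0=180°, θ1=270°, θ2=0°)
all 6 alternatives checked — unique.

rotate(0, 90)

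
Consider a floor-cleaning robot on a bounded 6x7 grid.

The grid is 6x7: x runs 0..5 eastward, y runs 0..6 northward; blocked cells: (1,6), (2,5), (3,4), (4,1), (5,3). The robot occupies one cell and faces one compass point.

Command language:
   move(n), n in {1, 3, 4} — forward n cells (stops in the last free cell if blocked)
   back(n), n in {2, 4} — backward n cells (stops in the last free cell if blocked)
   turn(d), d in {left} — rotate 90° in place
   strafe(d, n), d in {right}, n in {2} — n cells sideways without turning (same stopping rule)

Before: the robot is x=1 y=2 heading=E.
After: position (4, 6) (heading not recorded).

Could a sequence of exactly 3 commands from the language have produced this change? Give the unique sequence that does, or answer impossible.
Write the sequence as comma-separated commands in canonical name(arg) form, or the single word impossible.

move(3), turn(left), move(4)

key: order matters: swapping move(3) and move(4) lands elsewhere
t0: x=1 y=2 heading=E
1. move(3) → x=4 y=2 heading=E
2. turn(left) → x=4 y=2 heading=N
3. move(4) → x=4 y=6 heading=N
all 343 alternatives checked — unique.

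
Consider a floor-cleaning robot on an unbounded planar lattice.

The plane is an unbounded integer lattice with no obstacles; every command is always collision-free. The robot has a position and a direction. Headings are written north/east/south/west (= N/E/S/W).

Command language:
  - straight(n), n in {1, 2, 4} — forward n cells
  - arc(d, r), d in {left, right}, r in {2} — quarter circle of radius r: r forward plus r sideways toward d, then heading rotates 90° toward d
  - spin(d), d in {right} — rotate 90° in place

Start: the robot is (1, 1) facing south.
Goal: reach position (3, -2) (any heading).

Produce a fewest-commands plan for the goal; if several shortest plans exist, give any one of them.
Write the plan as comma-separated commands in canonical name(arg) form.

begin: (1, 1) facing south
t=1 straight(1) ⇒ (1, 0) facing south
t=2 arc(left, 2) ⇒ (3, -2) facing east
minimal: 2 command(s), checked below 2.

straight(1), arc(left, 2)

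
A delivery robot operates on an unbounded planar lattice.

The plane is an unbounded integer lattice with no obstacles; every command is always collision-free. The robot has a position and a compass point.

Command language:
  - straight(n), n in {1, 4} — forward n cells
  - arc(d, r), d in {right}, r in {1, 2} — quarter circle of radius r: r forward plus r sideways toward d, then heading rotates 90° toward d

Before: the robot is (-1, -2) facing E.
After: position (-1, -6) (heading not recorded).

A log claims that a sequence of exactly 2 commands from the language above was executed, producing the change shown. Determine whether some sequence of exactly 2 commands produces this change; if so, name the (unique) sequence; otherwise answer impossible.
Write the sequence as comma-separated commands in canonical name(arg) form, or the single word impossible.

arc(right, 2), arc(right, 2)

initial: (-1, -2) facing E
t=1 arc(right, 2) ⇒ (1, -4) facing S
t=2 arc(right, 2) ⇒ (-1, -6) facing W
no rival 2-sequence matches.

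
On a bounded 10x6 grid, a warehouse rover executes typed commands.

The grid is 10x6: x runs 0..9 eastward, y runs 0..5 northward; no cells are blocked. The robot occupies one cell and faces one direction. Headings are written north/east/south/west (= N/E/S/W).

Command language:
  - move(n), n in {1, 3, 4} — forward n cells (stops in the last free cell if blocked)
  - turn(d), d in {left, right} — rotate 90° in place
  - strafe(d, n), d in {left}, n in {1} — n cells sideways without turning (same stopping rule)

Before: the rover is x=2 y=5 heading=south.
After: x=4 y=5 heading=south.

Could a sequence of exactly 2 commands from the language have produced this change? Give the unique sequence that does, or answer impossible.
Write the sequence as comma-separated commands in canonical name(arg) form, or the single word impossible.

strafe(left, 1), strafe(left, 1)

key: heading stays S — no command in the sequence turns
initial: x=2 y=5 heading=south
t=1 strafe(left, 1) ⇒ x=3 y=5 heading=south
t=2 strafe(left, 1) ⇒ x=4 y=5 heading=south
uniquely the one of 36 2-step routes that fits.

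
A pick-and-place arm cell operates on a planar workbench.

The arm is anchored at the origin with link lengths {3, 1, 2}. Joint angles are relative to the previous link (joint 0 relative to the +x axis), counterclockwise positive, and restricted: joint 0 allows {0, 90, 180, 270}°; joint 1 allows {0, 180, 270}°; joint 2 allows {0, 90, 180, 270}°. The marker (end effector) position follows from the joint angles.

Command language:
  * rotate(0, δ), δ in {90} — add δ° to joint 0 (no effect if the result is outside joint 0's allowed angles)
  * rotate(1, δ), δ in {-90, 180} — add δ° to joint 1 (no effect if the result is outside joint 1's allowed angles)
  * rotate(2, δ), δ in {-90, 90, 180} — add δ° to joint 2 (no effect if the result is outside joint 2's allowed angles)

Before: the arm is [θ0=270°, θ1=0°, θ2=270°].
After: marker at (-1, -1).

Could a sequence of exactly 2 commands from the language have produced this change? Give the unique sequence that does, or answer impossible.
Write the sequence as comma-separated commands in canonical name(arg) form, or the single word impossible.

rotate(1, -90), rotate(1, 180)

key: running rotate(1, 180) before rotate(1, -90) would end elsewhere — order is forced
begin: [θ0=270°, θ1=0°, θ2=270°]
step 1 (rotate(1, -90)): [θ0=270°, θ1=270°, θ2=270°]
step 2 (rotate(1, 180)): [θ0=270°, θ1=270°, θ2=270°]
no other 2-command option fits: unique.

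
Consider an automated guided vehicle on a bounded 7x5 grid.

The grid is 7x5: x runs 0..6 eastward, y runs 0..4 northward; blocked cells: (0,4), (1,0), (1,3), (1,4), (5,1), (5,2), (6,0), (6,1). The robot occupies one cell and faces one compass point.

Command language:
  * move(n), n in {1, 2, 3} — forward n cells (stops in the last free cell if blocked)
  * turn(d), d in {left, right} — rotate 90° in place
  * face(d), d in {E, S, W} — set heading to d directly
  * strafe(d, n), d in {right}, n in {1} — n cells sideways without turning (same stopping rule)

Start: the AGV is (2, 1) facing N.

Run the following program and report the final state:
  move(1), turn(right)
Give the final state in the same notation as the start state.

t0: (2, 1) facing N
t=1 move(1) ⇒ (2, 2) facing N
t=2 turn(right) ⇒ (2, 2) facing E

(2, 2) facing E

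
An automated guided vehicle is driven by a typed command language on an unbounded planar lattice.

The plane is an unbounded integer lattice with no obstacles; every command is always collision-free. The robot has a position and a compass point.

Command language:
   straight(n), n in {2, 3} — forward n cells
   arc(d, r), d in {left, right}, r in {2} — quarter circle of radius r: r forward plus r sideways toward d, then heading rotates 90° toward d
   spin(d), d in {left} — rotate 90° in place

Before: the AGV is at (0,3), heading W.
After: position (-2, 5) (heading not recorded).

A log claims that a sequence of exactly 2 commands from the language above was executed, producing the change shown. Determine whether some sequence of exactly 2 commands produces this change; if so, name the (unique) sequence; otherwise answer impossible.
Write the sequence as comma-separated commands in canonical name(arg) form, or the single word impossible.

arc(right, 2), spin(left)

key: order matters: swapping arc(right, 2) and spin(left) lands elsewhere
t0: at (0,3), heading W
[1] after arc(right, 2): at (-2,5), heading N
[2] after spin(left): at (-2,5), heading W
uniquely the one of 25 2-step routes that fits.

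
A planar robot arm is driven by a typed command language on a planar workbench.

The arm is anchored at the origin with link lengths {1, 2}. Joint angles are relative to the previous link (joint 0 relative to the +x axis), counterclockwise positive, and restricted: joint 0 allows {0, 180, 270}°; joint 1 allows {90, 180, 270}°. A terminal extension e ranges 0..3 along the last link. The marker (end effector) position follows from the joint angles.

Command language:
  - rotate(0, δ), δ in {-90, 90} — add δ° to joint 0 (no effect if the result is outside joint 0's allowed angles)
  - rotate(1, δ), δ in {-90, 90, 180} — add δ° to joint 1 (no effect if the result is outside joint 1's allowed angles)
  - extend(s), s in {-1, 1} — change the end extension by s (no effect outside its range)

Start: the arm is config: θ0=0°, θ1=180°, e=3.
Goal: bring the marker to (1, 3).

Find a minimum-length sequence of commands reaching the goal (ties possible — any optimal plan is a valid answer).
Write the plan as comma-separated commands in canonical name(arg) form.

rotate(1, -90), extend(-1), extend(-1)

t0: config: θ0=0°, θ1=180°, e=3
[1] after rotate(1, -90): config: θ0=0°, θ1=90°, e=3
[2] after extend(-1): config: θ0=0°, θ1=90°, e=2
[3] after extend(-1): config: θ0=0°, θ1=90°, e=1
minimal: 3 command(s), checked below 3.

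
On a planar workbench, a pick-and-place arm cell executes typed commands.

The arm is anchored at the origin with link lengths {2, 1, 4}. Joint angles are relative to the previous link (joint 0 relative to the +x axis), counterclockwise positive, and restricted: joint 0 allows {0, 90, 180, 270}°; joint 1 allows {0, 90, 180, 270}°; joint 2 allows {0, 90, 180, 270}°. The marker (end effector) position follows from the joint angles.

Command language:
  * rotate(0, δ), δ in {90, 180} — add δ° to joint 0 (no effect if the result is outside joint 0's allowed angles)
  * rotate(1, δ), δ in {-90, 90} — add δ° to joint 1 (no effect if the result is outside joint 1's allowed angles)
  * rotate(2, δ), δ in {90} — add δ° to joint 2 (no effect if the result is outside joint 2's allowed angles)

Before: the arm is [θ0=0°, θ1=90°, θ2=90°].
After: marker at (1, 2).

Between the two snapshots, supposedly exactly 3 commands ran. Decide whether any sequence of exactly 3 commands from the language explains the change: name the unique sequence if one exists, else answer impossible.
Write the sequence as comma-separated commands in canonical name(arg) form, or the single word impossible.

initial: [θ0=0°, θ1=90°, θ2=90°]
[1] after rotate(0, 90): [θ0=90°, θ1=90°, θ2=90°]
[2] after rotate(0, 90): [θ0=180°, θ1=90°, θ2=90°]
[3] after rotate(0, 90): [θ0=270°, θ1=90°, θ2=90°]
all 125 alternatives checked — unique.

rotate(0, 90), rotate(0, 90), rotate(0, 90)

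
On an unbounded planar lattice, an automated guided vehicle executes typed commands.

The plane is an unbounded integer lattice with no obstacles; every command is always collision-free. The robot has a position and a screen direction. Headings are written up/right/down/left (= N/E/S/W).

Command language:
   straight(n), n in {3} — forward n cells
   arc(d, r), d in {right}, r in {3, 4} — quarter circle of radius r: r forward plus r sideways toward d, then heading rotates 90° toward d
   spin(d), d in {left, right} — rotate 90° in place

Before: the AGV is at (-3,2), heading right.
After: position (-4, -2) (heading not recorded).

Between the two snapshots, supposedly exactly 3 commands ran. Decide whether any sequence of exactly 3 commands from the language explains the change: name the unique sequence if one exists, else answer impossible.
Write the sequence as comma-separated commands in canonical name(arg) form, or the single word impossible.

key: order matters: swapping straight(3) and arc(right, 4) lands elsewhere
begin: at (-3,2), heading right
t=1 straight(3) ⇒ at (0,2), heading right
t=2 spin(right) ⇒ at (0,2), heading down
t=3 arc(right, 4) ⇒ at (-4,-2), heading left
no rival 3-sequence matches.

straight(3), spin(right), arc(right, 4)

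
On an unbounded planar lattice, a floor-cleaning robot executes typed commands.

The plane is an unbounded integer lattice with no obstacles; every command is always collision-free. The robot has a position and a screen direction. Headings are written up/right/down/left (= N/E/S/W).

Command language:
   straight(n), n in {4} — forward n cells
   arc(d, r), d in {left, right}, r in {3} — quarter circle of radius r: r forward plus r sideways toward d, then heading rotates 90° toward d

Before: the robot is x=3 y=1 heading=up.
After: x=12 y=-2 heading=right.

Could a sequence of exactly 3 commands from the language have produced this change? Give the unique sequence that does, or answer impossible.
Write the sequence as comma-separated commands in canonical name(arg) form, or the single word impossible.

key: cell and facing (now E) both changed — the 3 commands mix motion and turning
from: x=3 y=1 heading=up
t=1 arc(right, 3) ⇒ x=6 y=4 heading=right
t=2 arc(right, 3) ⇒ x=9 y=1 heading=down
t=3 arc(left, 3) ⇒ x=12 y=-2 heading=right
uniquely the one of 27 3-step routes that fits.

arc(right, 3), arc(right, 3), arc(left, 3)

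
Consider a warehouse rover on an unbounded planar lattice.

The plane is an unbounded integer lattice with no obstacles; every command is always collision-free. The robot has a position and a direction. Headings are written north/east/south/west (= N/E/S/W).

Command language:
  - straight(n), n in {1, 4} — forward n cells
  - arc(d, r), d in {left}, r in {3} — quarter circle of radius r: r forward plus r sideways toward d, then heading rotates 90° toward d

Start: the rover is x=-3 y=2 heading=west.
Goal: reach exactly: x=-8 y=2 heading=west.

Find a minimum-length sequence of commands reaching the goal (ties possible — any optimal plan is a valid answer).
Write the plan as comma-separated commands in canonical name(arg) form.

straight(1), straight(4)

start: x=-3 y=2 heading=west
step 1 (straight(1)): x=-4 y=2 heading=west
step 2 (straight(4)): x=-8 y=2 heading=west
no 1-step plan works, so 2 is optimal.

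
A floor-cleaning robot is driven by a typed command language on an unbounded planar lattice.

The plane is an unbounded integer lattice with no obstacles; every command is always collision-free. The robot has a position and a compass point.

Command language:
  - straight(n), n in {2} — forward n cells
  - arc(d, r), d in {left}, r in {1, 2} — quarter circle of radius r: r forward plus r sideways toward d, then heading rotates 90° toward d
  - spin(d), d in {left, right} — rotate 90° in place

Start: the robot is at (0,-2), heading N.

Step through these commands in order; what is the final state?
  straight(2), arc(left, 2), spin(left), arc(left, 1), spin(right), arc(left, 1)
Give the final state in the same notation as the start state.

at (0,0), heading E

begin: at (0,-2), heading N
[1] after straight(2): at (0,0), heading N
[2] after arc(left, 2): at (-2,2), heading W
[3] after spin(left): at (-2,2), heading S
[4] after arc(left, 1): at (-1,1), heading E
[5] after spin(right): at (-1,1), heading S
[6] after arc(left, 1): at (0,0), heading E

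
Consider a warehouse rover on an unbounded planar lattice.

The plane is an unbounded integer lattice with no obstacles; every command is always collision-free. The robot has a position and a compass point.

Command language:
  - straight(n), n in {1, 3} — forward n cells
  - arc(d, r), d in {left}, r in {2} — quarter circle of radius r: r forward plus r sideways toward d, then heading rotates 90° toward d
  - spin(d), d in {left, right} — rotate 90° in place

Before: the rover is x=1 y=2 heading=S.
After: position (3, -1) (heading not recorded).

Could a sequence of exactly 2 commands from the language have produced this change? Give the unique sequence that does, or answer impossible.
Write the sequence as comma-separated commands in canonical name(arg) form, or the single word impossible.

straight(1), arc(left, 2)

key: order matters: swapping straight(1) and arc(left, 2) lands elsewhere
begin: x=1 y=2 heading=S
1. straight(1) → x=1 y=1 heading=S
2. arc(left, 2) → x=3 y=-1 heading=E
uniquely the one of 25 2-step routes that fits.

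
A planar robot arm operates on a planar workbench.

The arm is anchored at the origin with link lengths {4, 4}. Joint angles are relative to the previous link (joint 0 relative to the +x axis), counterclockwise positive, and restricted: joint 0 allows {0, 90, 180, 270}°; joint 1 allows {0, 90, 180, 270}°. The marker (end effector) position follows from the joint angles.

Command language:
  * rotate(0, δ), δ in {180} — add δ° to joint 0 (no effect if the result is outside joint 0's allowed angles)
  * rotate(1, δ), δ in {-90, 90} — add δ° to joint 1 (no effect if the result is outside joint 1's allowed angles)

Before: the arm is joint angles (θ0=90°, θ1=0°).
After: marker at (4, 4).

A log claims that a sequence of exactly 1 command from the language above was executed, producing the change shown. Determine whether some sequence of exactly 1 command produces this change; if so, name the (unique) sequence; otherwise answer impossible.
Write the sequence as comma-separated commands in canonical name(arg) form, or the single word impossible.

rotate(1, -90)

start: joint angles (θ0=90°, θ1=0°)
t=1 rotate(1, -90) ⇒ joint angles (θ0=90°, θ1=270°)
all 3 alternatives checked — unique.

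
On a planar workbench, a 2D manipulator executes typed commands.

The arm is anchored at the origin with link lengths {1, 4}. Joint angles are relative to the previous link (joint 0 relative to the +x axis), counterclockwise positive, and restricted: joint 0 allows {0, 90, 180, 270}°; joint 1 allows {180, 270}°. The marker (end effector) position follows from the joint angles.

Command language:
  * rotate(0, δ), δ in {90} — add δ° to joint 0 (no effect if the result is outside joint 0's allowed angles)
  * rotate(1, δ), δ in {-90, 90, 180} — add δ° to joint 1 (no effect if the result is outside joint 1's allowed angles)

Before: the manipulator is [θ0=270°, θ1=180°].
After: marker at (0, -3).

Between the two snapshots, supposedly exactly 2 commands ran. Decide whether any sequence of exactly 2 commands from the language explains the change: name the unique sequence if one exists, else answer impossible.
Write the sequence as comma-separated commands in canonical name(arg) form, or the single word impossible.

rotate(0, 90), rotate(0, 90)

start: [θ0=270°, θ1=180°]
t=1 rotate(0, 90) ⇒ [θ0=0°, θ1=180°]
t=2 rotate(0, 90) ⇒ [θ0=90°, θ1=180°]
uniquely the one of 16 2-step routes that fits.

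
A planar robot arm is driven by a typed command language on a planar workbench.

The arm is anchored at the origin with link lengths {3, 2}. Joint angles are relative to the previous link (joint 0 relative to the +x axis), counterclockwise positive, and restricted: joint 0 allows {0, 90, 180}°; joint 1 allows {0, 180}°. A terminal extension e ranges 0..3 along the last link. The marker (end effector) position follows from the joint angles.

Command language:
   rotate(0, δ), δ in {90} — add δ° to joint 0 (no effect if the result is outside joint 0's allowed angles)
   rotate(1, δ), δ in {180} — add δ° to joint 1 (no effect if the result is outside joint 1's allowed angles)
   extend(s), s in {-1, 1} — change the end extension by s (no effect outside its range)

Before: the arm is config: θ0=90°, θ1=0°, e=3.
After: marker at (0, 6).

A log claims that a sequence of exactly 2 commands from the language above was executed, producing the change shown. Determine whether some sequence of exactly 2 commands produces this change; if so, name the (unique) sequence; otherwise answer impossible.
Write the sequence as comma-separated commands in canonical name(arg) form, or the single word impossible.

start: config: θ0=90°, θ1=0°, e=3
step 1 (extend(-1)): config: θ0=90°, θ1=0°, e=2
step 2 (extend(-1)): config: θ0=90°, θ1=0°, e=1
no rival 2-sequence matches.

extend(-1), extend(-1)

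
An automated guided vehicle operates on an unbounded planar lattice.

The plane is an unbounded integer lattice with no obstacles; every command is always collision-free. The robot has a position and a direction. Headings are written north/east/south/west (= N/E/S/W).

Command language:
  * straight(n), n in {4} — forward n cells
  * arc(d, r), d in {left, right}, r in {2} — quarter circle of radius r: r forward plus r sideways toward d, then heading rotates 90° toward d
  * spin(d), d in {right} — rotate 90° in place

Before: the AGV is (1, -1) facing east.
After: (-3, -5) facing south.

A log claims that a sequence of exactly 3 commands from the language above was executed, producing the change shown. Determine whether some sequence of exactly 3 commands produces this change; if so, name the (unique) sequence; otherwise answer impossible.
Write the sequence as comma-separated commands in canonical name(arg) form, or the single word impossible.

spin(right), arc(right, 2), arc(left, 2)

key: cell and facing (now S) both changed — the 3 commands mix motion and turning
start: (1, -1) facing east
1. spin(right) → (1, -1) facing south
2. arc(right, 2) → (-1, -3) facing west
3. arc(left, 2) → (-3, -5) facing south
no other 3-command option fits: unique.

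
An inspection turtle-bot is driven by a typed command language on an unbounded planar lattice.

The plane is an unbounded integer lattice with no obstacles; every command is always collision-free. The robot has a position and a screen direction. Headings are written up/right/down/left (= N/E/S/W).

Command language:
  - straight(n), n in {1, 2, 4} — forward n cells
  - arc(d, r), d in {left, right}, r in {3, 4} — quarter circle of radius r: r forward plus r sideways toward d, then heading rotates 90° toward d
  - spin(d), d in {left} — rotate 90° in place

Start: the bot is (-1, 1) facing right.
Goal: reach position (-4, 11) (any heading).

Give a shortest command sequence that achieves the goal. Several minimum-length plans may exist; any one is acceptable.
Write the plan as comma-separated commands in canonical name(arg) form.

arc(left, 3), arc(left, 3), arc(right, 3), straight(1)

begin: (-1, 1) facing right
step 1 (arc(left, 3)): (2, 4) facing up
step 2 (arc(left, 3)): (-1, 7) facing left
step 3 (arc(right, 3)): (-4, 10) facing up
step 4 (straight(1)): (-4, 11) facing up
minimal: 4 command(s), checked below 4.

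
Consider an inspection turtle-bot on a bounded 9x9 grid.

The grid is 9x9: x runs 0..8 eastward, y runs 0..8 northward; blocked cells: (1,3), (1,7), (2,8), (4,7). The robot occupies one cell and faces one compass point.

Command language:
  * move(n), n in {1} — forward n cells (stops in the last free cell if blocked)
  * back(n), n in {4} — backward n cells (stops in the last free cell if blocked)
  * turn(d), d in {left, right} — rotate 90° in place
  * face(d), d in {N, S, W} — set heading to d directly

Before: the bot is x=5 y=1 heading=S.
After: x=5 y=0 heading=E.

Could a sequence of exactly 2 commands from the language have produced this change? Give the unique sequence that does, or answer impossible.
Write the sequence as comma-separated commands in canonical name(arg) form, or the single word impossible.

move(1), turn(left)

key: order matters: swapping move(1) and turn(left) lands elsewhere
t0: x=5 y=1 heading=S
[1] after move(1): x=5 y=0 heading=S
[2] after turn(left): x=5 y=0 heading=E
all 49 alternatives checked — unique.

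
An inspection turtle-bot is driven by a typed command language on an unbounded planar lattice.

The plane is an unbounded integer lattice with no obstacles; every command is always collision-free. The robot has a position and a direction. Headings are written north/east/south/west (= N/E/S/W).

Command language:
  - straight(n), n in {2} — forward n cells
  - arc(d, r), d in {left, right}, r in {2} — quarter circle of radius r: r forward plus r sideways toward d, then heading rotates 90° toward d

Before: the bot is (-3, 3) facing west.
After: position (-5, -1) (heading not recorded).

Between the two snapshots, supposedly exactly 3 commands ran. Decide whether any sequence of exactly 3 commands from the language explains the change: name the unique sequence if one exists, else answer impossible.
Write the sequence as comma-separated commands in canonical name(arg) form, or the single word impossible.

straight(2), arc(left, 2), arc(left, 2)

key: order matters: swapping straight(2) and arc(left, 2) lands elsewhere
from: (-3, 3) facing west
t=1 straight(2) ⇒ (-5, 3) facing west
t=2 arc(left, 2) ⇒ (-7, 1) facing south
t=3 arc(left, 2) ⇒ (-5, -1) facing east
no other 3-command option fits: unique.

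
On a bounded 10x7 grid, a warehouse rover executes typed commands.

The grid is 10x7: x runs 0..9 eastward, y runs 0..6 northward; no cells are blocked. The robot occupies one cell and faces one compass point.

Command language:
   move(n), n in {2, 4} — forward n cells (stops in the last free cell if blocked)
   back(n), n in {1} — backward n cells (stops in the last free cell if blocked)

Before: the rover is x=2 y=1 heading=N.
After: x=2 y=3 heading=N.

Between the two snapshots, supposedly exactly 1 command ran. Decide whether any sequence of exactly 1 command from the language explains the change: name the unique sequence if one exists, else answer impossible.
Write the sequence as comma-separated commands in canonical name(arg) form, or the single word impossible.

key: still facing N — the one step turns nothing
initial: x=2 y=1 heading=N
1. move(2) → x=2 y=3 heading=N
all 3 alternatives checked — unique.

move(2)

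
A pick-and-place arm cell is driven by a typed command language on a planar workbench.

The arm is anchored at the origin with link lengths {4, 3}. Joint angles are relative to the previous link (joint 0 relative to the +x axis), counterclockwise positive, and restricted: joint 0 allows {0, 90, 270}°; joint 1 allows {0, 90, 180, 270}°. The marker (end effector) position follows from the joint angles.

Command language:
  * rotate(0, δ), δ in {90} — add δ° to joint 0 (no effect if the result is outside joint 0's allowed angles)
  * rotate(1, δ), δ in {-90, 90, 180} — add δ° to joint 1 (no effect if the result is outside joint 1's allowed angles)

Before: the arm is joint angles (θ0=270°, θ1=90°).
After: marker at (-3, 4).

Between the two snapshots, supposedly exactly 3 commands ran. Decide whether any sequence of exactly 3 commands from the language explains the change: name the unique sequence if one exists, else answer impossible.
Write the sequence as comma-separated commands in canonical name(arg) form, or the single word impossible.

initial: joint angles (θ0=270°, θ1=90°)
1. rotate(0, 90) → joint angles (θ0=0°, θ1=90°)
2. rotate(0, 90) → joint angles (θ0=90°, θ1=90°)
3. rotate(0, 90) → joint angles (θ0=90°, θ1=90°)
no other 3-command option fits: unique.

rotate(0, 90), rotate(0, 90), rotate(0, 90)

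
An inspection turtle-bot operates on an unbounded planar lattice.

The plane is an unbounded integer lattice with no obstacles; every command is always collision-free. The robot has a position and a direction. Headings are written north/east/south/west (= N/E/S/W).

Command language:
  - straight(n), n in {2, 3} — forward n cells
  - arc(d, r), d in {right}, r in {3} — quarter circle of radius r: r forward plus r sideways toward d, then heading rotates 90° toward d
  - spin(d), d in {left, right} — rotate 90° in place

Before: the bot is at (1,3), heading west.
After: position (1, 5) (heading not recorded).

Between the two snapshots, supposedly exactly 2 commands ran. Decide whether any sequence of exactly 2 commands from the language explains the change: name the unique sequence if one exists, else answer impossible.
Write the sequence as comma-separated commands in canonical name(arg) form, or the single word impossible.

key: order matters: swapping spin(right) and straight(2) lands elsewhere
begin: at (1,3), heading west
1. spin(right) → at (1,3), heading north
2. straight(2) → at (1,5), heading north
no other 2-command option fits: unique.

spin(right), straight(2)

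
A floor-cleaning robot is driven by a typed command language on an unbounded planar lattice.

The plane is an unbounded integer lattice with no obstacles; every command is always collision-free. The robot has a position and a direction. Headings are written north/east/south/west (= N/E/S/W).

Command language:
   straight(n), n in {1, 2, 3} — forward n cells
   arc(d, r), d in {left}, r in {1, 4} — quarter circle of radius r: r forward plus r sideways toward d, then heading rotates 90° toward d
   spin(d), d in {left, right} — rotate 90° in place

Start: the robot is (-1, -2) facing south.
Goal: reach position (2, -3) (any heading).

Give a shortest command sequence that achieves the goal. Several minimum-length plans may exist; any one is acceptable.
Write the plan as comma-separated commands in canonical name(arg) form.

initial: (-1, -2) facing south
1. arc(left, 1) → (0, -3) facing east
2. straight(2) → (2, -3) facing east
minimal: 2 command(s), checked below 2.

arc(left, 1), straight(2)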